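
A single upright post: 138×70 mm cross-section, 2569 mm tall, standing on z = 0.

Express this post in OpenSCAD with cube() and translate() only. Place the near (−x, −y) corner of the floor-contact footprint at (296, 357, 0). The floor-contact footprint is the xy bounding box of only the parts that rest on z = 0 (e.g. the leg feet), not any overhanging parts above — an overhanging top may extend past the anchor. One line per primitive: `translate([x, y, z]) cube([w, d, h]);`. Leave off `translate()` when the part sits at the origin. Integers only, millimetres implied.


translate([296, 357, 0]) cube([138, 70, 2569]);


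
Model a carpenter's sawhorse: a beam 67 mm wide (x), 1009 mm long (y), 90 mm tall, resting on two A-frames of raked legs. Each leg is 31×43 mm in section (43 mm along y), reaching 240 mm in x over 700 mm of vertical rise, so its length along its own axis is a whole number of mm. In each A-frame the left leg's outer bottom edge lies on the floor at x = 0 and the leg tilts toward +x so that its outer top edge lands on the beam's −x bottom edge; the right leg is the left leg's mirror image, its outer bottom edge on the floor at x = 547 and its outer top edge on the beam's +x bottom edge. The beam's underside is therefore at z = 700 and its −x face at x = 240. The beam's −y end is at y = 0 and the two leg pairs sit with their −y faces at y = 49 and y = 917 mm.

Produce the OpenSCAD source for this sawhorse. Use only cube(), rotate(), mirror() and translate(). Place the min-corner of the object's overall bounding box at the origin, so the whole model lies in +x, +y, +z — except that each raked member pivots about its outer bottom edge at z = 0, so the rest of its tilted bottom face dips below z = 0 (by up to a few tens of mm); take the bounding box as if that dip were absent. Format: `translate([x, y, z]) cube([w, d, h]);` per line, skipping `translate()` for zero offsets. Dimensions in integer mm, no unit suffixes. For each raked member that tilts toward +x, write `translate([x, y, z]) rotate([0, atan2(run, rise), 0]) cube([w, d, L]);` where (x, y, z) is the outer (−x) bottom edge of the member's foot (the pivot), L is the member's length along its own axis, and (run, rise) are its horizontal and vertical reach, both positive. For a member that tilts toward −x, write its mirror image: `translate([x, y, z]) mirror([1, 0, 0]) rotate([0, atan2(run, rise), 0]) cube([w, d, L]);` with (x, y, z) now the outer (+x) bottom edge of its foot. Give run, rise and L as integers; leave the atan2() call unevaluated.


translate([240, 0, 700]) cube([67, 1009, 90]);
translate([0, 49, 0]) rotate([0, atan2(240, 700), 0]) cube([31, 43, 740]);
translate([547, 49, 0]) mirror([1, 0, 0]) rotate([0, atan2(240, 700), 0]) cube([31, 43, 740]);
translate([0, 917, 0]) rotate([0, atan2(240, 700), 0]) cube([31, 43, 740]);
translate([547, 917, 0]) mirror([1, 0, 0]) rotate([0, atan2(240, 700), 0]) cube([31, 43, 740]);


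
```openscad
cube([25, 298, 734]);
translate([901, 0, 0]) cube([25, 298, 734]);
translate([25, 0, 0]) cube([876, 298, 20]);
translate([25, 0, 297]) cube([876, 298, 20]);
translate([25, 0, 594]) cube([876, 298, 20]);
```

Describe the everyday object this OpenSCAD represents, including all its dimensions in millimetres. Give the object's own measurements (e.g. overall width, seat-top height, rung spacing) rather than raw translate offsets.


An open bookshelf. Two side panels, each 25 mm thick, 298 mm deep and 734 mm tall, stand 926 mm apart (outside-to-outside). Between them sit 3 shelves, each 20 mm thick and 298 mm deep, spanning the full gap between the sides. The bottom shelf rests on the floor (its underside at z = 0) and the clear gap between one shelf's top and the next shelf's underside is 277 mm.


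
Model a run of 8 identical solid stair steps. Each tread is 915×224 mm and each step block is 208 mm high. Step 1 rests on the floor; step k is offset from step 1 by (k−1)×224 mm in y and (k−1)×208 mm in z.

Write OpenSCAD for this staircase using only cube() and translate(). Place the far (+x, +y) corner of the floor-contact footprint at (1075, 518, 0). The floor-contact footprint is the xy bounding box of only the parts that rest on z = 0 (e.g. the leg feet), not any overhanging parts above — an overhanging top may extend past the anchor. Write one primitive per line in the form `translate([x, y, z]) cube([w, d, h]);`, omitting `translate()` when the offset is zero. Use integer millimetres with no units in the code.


translate([160, 294, 0]) cube([915, 224, 208]);
translate([160, 518, 208]) cube([915, 224, 208]);
translate([160, 742, 416]) cube([915, 224, 208]);
translate([160, 966, 624]) cube([915, 224, 208]);
translate([160, 1190, 832]) cube([915, 224, 208]);
translate([160, 1414, 1040]) cube([915, 224, 208]);
translate([160, 1638, 1248]) cube([915, 224, 208]);
translate([160, 1862, 1456]) cube([915, 224, 208]);


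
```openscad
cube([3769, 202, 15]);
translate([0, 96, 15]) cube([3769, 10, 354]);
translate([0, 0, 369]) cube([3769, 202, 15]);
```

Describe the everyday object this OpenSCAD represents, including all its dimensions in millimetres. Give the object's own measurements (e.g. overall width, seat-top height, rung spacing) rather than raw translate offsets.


An I-beam lying along x, 3769 mm long. Overall section height 384 mm. Two flanges 202 mm wide (y) and 15 mm thick, one on the floor and one at the top; a web 10 mm thick runs between them, centred on the flange width.


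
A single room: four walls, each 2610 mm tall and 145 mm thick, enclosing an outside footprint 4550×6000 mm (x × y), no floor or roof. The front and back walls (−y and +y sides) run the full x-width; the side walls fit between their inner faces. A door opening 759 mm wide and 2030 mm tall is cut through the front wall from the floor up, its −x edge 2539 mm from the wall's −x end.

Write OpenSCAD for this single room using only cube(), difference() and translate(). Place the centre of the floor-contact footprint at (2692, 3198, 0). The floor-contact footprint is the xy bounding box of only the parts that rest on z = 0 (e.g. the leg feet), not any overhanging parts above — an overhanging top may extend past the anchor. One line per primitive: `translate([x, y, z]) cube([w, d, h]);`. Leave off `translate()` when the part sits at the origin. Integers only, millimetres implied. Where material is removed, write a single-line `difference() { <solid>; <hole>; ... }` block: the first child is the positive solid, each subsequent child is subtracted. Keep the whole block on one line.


difference() { translate([417, 198, 0]) cube([4550, 145, 2610]); translate([2956, 198, 0]) cube([759, 145, 2030]); }
translate([417, 6053, 0]) cube([4550, 145, 2610]);
translate([417, 343, 0]) cube([145, 5710, 2610]);
translate([4822, 343, 0]) cube([145, 5710, 2610]);


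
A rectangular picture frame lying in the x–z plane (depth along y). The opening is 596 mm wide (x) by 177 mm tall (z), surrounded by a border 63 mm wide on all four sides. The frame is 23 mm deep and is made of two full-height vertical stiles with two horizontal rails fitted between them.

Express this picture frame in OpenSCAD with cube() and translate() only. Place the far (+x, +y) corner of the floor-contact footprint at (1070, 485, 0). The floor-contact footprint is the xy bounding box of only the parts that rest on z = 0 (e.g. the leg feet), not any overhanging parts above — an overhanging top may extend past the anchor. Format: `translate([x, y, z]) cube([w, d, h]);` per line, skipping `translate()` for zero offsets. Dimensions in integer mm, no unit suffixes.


translate([348, 462, 0]) cube([63, 23, 303]);
translate([1007, 462, 0]) cube([63, 23, 303]);
translate([411, 462, 0]) cube([596, 23, 63]);
translate([411, 462, 240]) cube([596, 23, 63]);


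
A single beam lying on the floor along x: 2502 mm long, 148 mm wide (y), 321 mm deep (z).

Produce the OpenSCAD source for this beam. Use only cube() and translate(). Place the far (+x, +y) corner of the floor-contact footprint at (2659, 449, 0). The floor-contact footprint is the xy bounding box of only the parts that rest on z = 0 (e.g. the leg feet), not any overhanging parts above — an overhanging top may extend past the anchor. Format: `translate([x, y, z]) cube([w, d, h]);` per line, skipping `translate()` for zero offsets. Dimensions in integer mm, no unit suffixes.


translate([157, 301, 0]) cube([2502, 148, 321]);


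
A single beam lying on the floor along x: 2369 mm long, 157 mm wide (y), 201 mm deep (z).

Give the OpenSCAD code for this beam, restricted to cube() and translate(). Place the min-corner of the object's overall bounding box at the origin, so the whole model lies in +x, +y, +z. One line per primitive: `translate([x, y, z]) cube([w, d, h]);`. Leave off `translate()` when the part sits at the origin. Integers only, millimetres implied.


cube([2369, 157, 201]);


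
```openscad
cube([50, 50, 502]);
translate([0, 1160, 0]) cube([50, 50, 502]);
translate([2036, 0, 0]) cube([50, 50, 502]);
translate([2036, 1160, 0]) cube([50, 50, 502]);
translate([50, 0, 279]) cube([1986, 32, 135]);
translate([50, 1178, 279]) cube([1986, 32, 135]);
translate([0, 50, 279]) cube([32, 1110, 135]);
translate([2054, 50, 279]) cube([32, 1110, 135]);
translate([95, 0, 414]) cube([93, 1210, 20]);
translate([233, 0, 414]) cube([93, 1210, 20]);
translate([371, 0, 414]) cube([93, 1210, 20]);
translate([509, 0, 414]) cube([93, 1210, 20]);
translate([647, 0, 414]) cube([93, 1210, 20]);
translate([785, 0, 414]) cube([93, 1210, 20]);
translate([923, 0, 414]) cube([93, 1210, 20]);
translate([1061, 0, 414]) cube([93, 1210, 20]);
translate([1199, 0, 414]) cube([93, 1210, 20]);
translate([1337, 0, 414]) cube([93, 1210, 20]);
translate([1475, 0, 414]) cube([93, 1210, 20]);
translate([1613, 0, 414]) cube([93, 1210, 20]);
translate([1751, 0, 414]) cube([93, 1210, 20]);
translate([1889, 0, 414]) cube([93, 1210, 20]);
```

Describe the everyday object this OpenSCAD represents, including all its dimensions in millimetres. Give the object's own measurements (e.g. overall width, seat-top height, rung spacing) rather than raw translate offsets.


A bed frame 2086 mm long (x) by 1210 mm wide (y). Four 50×50 mm corner posts, 502 mm tall, at the corners of the footprint. Four rails of 32 mm thickness and 135 mm height run between adjacent posts with their undersides at z = 279 mm, their outer faces flush with the outside of the frame (the two x-running rails run between the posts' inner faces; the two y-running rails run between the posts' inner faces). 14 slats, each 93 mm wide (x) and 20 mm thick, lie across the top of the two x-running rails, running the full 1210 mm width of the frame in y; along x they sit between the end posts with a 45 mm gap after the −x posts and between neighbouring slats, leaving 54 mm before the +x posts.


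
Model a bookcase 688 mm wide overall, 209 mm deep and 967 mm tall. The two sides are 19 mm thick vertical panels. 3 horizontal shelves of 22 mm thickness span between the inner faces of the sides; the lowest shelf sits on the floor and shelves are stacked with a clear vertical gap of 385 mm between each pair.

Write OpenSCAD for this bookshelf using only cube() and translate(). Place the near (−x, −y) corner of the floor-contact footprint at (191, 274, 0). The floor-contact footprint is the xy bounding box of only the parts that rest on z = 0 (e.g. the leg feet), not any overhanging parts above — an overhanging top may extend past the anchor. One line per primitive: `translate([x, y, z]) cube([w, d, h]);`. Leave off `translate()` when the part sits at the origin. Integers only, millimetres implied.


translate([191, 274, 0]) cube([19, 209, 967]);
translate([860, 274, 0]) cube([19, 209, 967]);
translate([210, 274, 0]) cube([650, 209, 22]);
translate([210, 274, 407]) cube([650, 209, 22]);
translate([210, 274, 814]) cube([650, 209, 22]);


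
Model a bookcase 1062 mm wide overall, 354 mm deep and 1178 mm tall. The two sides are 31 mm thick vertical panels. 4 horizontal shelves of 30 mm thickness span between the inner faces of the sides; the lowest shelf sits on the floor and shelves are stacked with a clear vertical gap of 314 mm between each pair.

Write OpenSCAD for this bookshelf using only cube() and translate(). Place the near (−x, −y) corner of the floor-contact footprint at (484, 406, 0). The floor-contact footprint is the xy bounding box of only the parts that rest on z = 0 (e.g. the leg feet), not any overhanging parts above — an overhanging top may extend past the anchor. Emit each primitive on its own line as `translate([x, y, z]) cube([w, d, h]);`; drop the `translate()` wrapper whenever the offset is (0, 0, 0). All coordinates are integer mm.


translate([484, 406, 0]) cube([31, 354, 1178]);
translate([1515, 406, 0]) cube([31, 354, 1178]);
translate([515, 406, 0]) cube([1000, 354, 30]);
translate([515, 406, 344]) cube([1000, 354, 30]);
translate([515, 406, 688]) cube([1000, 354, 30]);
translate([515, 406, 1032]) cube([1000, 354, 30]);


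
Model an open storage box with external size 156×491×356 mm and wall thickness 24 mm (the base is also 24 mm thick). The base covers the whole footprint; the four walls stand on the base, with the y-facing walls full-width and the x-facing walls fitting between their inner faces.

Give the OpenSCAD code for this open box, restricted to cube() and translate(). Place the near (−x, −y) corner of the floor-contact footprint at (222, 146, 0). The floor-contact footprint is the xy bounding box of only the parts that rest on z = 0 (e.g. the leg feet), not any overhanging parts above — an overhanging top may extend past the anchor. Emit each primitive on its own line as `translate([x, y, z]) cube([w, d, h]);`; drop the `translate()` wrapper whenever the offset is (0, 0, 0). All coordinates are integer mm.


translate([222, 146, 0]) cube([156, 491, 24]);
translate([222, 146, 24]) cube([156, 24, 332]);
translate([222, 613, 24]) cube([156, 24, 332]);
translate([222, 170, 24]) cube([24, 443, 332]);
translate([354, 170, 24]) cube([24, 443, 332]);


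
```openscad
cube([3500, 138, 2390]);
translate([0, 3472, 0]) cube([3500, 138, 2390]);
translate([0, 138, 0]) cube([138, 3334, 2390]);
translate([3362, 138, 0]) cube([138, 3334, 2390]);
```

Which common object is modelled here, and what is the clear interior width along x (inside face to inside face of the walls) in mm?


A house (or room) frame. The interior width is 3224 mm.

Four 2390 mm walls enclosing a rectangle with no floor or roof — a room or house frame. Outside width is 3500 mm and wall thickness is 138 mm, so the interior width is 3500 − 2 × 138 = 3224 mm.


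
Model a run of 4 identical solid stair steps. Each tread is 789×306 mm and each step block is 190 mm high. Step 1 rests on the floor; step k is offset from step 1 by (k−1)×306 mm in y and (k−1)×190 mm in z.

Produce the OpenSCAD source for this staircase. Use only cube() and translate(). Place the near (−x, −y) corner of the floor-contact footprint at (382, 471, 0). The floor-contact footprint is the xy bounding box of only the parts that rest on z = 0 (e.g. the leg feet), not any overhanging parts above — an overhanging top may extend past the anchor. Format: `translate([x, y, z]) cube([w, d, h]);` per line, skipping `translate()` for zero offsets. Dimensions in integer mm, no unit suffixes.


translate([382, 471, 0]) cube([789, 306, 190]);
translate([382, 777, 190]) cube([789, 306, 190]);
translate([382, 1083, 380]) cube([789, 306, 190]);
translate([382, 1389, 570]) cube([789, 306, 190]);


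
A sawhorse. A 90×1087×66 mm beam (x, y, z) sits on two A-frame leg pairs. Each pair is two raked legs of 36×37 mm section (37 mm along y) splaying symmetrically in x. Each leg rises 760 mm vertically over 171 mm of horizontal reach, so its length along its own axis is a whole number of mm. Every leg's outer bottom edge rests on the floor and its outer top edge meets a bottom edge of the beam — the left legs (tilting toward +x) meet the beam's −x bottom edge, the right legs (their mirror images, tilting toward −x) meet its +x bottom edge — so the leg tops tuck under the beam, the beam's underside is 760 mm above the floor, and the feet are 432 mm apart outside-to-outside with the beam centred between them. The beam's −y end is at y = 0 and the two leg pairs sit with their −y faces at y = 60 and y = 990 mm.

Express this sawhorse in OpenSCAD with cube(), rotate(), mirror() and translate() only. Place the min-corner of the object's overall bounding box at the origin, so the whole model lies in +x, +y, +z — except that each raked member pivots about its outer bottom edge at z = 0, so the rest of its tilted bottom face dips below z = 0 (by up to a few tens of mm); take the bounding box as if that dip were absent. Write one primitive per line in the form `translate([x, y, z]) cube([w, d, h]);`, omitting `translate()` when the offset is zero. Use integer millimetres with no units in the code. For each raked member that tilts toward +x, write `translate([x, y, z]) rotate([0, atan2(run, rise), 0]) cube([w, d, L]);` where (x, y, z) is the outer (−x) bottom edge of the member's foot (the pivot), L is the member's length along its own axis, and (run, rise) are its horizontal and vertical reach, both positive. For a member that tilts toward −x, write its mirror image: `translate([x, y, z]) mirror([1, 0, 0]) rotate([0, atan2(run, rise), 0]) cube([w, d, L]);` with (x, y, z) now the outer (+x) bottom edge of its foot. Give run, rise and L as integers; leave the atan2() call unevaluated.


translate([171, 0, 760]) cube([90, 1087, 66]);
translate([0, 60, 0]) rotate([0, atan2(171, 760), 0]) cube([36, 37, 779]);
translate([432, 60, 0]) mirror([1, 0, 0]) rotate([0, atan2(171, 760), 0]) cube([36, 37, 779]);
translate([0, 990, 0]) rotate([0, atan2(171, 760), 0]) cube([36, 37, 779]);
translate([432, 990, 0]) mirror([1, 0, 0]) rotate([0, atan2(171, 760), 0]) cube([36, 37, 779]);


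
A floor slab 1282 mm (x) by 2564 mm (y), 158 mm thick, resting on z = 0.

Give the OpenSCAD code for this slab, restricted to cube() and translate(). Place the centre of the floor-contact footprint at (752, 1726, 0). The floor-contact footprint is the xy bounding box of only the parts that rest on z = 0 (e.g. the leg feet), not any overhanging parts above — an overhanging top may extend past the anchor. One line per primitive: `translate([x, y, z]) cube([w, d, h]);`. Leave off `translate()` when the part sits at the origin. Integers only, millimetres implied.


translate([111, 444, 0]) cube([1282, 2564, 158]);


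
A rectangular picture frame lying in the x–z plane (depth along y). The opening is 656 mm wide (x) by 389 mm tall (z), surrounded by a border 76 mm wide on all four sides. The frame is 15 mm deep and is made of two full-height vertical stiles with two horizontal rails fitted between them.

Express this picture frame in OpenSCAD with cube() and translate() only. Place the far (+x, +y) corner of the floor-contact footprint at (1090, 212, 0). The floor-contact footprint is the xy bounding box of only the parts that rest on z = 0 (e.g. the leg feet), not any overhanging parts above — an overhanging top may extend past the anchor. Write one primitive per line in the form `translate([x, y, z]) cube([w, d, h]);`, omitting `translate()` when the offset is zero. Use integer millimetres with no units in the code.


translate([282, 197, 0]) cube([76, 15, 541]);
translate([1014, 197, 0]) cube([76, 15, 541]);
translate([358, 197, 0]) cube([656, 15, 76]);
translate([358, 197, 465]) cube([656, 15, 76]);


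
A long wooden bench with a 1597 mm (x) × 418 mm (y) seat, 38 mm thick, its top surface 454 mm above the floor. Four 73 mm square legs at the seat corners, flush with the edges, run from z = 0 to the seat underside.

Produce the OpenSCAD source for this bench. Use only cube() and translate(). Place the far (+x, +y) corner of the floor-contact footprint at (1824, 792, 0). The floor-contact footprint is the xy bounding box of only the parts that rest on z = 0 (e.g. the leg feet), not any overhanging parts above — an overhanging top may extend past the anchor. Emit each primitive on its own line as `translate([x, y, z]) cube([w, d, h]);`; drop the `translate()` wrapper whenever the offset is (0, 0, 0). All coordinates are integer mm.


translate([227, 374, 416]) cube([1597, 418, 38]);
translate([227, 374, 0]) cube([73, 73, 416]);
translate([227, 719, 0]) cube([73, 73, 416]);
translate([1751, 374, 0]) cube([73, 73, 416]);
translate([1751, 719, 0]) cube([73, 73, 416]);


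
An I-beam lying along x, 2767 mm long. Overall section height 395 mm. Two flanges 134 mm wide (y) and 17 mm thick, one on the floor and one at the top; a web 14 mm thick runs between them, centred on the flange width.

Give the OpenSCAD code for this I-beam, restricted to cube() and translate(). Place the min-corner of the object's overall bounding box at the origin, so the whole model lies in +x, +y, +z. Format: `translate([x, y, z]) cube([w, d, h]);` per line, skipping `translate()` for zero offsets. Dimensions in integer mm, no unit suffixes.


cube([2767, 134, 17]);
translate([0, 60, 17]) cube([2767, 14, 361]);
translate([0, 0, 378]) cube([2767, 134, 17]);


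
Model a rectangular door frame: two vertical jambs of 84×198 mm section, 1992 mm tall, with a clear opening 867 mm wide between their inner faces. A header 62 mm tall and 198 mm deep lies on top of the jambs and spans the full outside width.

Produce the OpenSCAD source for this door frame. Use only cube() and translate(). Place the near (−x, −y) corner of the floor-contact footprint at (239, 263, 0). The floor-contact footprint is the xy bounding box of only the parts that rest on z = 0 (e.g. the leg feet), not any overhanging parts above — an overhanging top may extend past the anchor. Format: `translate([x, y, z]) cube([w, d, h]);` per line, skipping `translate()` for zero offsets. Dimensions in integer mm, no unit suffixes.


translate([239, 263, 0]) cube([84, 198, 1992]);
translate([1190, 263, 0]) cube([84, 198, 1992]);
translate([239, 263, 1992]) cube([1035, 198, 62]);


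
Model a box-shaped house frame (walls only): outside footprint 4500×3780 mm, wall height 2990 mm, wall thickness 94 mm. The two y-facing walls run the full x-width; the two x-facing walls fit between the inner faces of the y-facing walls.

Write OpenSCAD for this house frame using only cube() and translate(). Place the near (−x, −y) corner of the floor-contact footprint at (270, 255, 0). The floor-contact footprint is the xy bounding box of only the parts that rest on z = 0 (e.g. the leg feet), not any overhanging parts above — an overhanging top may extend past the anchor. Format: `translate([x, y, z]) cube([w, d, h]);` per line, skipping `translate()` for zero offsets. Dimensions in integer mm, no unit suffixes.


translate([270, 255, 0]) cube([4500, 94, 2990]);
translate([270, 3941, 0]) cube([4500, 94, 2990]);
translate([270, 349, 0]) cube([94, 3592, 2990]);
translate([4676, 349, 0]) cube([94, 3592, 2990]);


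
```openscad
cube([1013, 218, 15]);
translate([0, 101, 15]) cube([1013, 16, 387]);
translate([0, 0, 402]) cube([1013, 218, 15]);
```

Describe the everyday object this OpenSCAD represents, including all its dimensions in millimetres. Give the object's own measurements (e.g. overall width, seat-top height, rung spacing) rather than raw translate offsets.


An I-beam lying along x, 1013 mm long. Overall section height 417 mm. Two flanges 218 mm wide (y) and 15 mm thick, one on the floor and one at the top; a web 16 mm thick runs between them, centred on the flange width.


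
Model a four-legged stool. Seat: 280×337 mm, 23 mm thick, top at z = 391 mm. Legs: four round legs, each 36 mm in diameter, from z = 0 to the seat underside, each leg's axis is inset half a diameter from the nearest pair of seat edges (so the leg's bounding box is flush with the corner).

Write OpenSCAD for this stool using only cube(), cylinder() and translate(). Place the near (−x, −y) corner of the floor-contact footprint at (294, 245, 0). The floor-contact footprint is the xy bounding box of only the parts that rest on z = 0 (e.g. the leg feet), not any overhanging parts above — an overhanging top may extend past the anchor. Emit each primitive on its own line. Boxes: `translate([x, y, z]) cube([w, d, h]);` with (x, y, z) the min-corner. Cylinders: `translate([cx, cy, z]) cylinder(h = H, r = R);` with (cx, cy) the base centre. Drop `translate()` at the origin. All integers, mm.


// leg_h = 391 - 23 = 368
translate([294, 245, 368]) cube([280, 337, 23]);
translate([312, 263, 0]) cylinder(h = 368, r = 18);
translate([556, 263, 0]) cylinder(h = 368, r = 18);
translate([312, 564, 0]) cylinder(h = 368, r = 18);
translate([556, 564, 0]) cylinder(h = 368, r = 18);


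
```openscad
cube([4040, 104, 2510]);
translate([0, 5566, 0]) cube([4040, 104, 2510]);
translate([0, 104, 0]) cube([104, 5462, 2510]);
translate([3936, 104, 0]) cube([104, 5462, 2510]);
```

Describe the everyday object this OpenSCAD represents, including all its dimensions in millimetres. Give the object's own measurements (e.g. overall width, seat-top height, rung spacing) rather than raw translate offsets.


The wall frame of a small rectangular building: four walls, each 2510 mm tall and 104 mm thick, enclosing a footprint 4040 mm (x) by 5670 mm (y) outside-to-outside, with no floor or roof. The front and back walls (the −y and +y sides) span the full width; the two side walls fit between them.


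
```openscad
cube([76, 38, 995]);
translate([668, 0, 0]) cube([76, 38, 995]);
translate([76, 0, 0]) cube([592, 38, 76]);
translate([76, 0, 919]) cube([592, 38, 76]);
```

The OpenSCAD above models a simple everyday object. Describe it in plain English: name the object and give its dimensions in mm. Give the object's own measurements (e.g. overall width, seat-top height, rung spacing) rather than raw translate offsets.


A rectangular picture frame lying in the x–z plane (depth along y). The opening is 592 mm wide (x) by 843 mm tall (z), surrounded by a border 76 mm wide on all four sides. The frame is 38 mm deep and is made of two full-height vertical stiles with two horizontal rails fitted between them.


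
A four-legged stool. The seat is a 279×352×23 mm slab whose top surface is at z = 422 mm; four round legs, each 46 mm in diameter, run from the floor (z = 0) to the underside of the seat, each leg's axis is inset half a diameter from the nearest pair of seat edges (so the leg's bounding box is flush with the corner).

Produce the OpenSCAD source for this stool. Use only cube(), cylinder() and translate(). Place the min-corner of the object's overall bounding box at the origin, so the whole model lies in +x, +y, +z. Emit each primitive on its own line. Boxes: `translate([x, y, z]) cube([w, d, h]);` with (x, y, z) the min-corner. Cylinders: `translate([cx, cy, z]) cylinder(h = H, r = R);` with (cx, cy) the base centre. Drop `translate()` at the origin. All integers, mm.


// leg_h = 422 - 23 = 399
translate([0, 0, 399]) cube([279, 352, 23]);
translate([23, 23, 0]) cylinder(h = 399, r = 23);
translate([256, 23, 0]) cylinder(h = 399, r = 23);
translate([23, 329, 0]) cylinder(h = 399, r = 23);
translate([256, 329, 0]) cylinder(h = 399, r = 23);


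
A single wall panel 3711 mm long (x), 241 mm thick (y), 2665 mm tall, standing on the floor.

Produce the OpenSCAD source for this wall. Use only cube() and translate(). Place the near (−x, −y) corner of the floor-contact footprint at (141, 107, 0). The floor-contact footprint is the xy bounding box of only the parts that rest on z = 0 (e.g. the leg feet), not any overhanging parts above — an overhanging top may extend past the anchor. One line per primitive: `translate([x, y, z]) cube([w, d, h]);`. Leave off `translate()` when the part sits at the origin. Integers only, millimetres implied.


translate([141, 107, 0]) cube([3711, 241, 2665]);


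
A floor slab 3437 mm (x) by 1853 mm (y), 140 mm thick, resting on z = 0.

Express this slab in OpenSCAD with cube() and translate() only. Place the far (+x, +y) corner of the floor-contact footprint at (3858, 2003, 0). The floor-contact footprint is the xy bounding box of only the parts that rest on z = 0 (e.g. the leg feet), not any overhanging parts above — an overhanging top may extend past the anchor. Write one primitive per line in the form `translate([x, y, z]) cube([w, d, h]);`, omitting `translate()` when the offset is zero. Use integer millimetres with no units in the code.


translate([421, 150, 0]) cube([3437, 1853, 140]);


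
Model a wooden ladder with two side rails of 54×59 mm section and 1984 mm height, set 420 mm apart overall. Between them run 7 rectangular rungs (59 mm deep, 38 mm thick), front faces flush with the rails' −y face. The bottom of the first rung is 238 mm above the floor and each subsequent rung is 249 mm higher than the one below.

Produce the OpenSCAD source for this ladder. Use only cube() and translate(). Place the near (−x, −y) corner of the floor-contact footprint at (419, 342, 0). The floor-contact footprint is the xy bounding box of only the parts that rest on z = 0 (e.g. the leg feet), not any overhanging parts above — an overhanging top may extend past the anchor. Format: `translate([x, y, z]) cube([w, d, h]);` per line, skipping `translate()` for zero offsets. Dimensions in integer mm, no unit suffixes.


translate([419, 342, 0]) cube([54, 59, 1984]);
translate([785, 342, 0]) cube([54, 59, 1984]);
translate([473, 342, 238]) cube([312, 59, 38]);
translate([473, 342, 487]) cube([312, 59, 38]);
translate([473, 342, 736]) cube([312, 59, 38]);
translate([473, 342, 985]) cube([312, 59, 38]);
translate([473, 342, 1234]) cube([312, 59, 38]);
translate([473, 342, 1483]) cube([312, 59, 38]);
translate([473, 342, 1732]) cube([312, 59, 38]);


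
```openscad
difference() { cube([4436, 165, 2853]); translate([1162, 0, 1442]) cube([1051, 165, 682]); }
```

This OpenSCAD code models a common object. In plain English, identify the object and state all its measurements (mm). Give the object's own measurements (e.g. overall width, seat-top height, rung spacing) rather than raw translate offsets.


A wall 4436 mm long (x), 165 mm thick (y), 2853 mm tall, with a rectangular window opening cut through it. The opening is 1051 mm wide and 682 mm tall; its sill is at z = 1442 mm and its near (−x) edge is 1162 mm from the wall's −x end. The opening passes through the full wall thickness.


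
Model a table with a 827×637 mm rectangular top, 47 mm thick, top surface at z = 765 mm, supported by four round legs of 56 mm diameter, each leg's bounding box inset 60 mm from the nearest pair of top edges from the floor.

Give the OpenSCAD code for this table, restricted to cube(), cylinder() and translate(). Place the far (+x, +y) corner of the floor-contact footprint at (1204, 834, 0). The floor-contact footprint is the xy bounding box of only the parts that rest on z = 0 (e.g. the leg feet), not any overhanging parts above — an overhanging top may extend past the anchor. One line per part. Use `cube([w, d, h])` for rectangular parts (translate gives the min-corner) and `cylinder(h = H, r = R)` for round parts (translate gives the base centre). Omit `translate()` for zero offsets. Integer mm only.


// leg_h = 765 - 47 = 718
translate([437, 257, 718]) cube([827, 637, 47]);
translate([525, 345, 0]) cylinder(h = 718, r = 28);
translate([1176, 345, 0]) cylinder(h = 718, r = 28);
translate([525, 806, 0]) cylinder(h = 718, r = 28);
translate([1176, 806, 0]) cylinder(h = 718, r = 28);


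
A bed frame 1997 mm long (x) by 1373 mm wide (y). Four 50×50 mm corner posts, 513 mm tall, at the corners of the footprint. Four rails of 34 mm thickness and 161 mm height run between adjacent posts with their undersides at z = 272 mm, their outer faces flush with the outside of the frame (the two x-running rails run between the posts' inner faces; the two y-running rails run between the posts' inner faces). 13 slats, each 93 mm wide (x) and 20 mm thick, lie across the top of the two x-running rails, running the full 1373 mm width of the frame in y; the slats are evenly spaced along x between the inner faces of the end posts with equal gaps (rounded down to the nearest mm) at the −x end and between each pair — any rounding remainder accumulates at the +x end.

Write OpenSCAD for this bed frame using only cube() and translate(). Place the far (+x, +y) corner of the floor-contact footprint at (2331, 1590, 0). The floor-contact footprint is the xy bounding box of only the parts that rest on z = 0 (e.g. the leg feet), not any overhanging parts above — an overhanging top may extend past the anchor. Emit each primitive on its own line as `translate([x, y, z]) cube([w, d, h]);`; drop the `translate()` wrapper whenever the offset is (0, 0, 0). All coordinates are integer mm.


translate([334, 217, 0]) cube([50, 50, 513]);
translate([334, 1540, 0]) cube([50, 50, 513]);
translate([2281, 217, 0]) cube([50, 50, 513]);
translate([2281, 1540, 0]) cube([50, 50, 513]);
translate([384, 217, 272]) cube([1897, 34, 161]);
translate([384, 1556, 272]) cube([1897, 34, 161]);
translate([334, 267, 272]) cube([34, 1273, 161]);
translate([2297, 267, 272]) cube([34, 1273, 161]);
translate([433, 217, 433]) cube([93, 1373, 20]);
translate([575, 217, 433]) cube([93, 1373, 20]);
translate([717, 217, 433]) cube([93, 1373, 20]);
translate([859, 217, 433]) cube([93, 1373, 20]);
translate([1001, 217, 433]) cube([93, 1373, 20]);
translate([1143, 217, 433]) cube([93, 1373, 20]);
translate([1285, 217, 433]) cube([93, 1373, 20]);
translate([1427, 217, 433]) cube([93, 1373, 20]);
translate([1569, 217, 433]) cube([93, 1373, 20]);
translate([1711, 217, 433]) cube([93, 1373, 20]);
translate([1853, 217, 433]) cube([93, 1373, 20]);
translate([1995, 217, 433]) cube([93, 1373, 20]);
translate([2137, 217, 433]) cube([93, 1373, 20]);


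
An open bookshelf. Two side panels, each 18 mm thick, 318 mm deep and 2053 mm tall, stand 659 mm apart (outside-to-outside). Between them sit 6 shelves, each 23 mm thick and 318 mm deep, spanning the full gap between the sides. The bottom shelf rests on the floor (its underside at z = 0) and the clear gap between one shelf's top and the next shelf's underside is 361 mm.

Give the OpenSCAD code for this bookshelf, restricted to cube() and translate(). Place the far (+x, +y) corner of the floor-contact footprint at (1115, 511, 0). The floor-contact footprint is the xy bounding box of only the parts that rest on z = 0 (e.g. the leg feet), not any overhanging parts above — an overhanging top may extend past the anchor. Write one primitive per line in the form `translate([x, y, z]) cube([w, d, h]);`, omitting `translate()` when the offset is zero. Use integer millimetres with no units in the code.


translate([456, 193, 0]) cube([18, 318, 2053]);
translate([1097, 193, 0]) cube([18, 318, 2053]);
translate([474, 193, 0]) cube([623, 318, 23]);
translate([474, 193, 384]) cube([623, 318, 23]);
translate([474, 193, 768]) cube([623, 318, 23]);
translate([474, 193, 1152]) cube([623, 318, 23]);
translate([474, 193, 1536]) cube([623, 318, 23]);
translate([474, 193, 1920]) cube([623, 318, 23]);


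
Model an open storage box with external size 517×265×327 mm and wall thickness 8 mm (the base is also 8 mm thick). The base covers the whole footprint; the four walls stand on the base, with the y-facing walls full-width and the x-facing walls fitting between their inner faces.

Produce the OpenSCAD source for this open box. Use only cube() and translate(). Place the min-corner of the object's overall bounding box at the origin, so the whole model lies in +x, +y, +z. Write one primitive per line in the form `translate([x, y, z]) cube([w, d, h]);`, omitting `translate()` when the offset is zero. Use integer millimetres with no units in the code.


cube([517, 265, 8]);
translate([0, 0, 8]) cube([517, 8, 319]);
translate([0, 257, 8]) cube([517, 8, 319]);
translate([0, 8, 8]) cube([8, 249, 319]);
translate([509, 8, 8]) cube([8, 249, 319]);


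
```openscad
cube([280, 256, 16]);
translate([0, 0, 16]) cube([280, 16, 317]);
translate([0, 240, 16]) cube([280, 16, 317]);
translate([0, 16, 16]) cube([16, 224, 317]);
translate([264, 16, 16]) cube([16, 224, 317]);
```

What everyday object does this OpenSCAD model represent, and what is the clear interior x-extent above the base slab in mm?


An open box. The internal width is 248 mm.

A 280×256 base slab with four walls standing on it — an open box. The base is 280 mm wide and the walls are 16 mm thick, so the internal width is 280 − 2 × 16 = 248 mm.


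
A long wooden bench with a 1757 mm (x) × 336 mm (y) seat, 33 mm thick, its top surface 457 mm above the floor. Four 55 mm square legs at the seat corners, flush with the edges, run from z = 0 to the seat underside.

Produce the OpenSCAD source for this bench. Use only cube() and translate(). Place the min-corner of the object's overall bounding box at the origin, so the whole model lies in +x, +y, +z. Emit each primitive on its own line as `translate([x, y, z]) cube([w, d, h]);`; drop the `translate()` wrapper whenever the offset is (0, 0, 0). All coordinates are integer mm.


// leg_h = 457 − 33 = 424
translate([0, 0, 424]) cube([1757, 336, 33]);
cube([55, 55, 424]);
translate([0, 281, 0]) cube([55, 55, 424]);
translate([1702, 0, 0]) cube([55, 55, 424]);
translate([1702, 281, 0]) cube([55, 55, 424]);


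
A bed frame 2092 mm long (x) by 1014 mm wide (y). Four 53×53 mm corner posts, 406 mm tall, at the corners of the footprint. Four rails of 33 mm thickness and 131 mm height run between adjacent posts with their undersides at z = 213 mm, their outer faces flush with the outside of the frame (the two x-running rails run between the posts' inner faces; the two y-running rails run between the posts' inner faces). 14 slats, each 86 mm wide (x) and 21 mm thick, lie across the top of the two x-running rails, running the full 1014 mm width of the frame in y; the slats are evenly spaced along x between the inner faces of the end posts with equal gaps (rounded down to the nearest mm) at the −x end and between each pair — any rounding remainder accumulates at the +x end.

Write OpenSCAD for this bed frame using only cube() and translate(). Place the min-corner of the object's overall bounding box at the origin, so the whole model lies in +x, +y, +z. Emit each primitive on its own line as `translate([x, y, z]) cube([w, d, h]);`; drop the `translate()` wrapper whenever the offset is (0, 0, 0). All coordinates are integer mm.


// slat z = rail_z + rail_h = 213 + 131 = 344
// slat gap = ⌊(1986 − 14·86) / 15⌋ = 52
cube([53, 53, 406]);
translate([0, 961, 0]) cube([53, 53, 406]);
translate([2039, 0, 0]) cube([53, 53, 406]);
translate([2039, 961, 0]) cube([53, 53, 406]);
translate([53, 0, 213]) cube([1986, 33, 131]);
translate([53, 981, 213]) cube([1986, 33, 131]);
translate([0, 53, 213]) cube([33, 908, 131]);
translate([2059, 53, 213]) cube([33, 908, 131]);
translate([105, 0, 344]) cube([86, 1014, 21]);
translate([243, 0, 344]) cube([86, 1014, 21]);
translate([381, 0, 344]) cube([86, 1014, 21]);
translate([519, 0, 344]) cube([86, 1014, 21]);
translate([657, 0, 344]) cube([86, 1014, 21]);
translate([795, 0, 344]) cube([86, 1014, 21]);
translate([933, 0, 344]) cube([86, 1014, 21]);
translate([1071, 0, 344]) cube([86, 1014, 21]);
translate([1209, 0, 344]) cube([86, 1014, 21]);
translate([1347, 0, 344]) cube([86, 1014, 21]);
translate([1485, 0, 344]) cube([86, 1014, 21]);
translate([1623, 0, 344]) cube([86, 1014, 21]);
translate([1761, 0, 344]) cube([86, 1014, 21]);
translate([1899, 0, 344]) cube([86, 1014, 21]);


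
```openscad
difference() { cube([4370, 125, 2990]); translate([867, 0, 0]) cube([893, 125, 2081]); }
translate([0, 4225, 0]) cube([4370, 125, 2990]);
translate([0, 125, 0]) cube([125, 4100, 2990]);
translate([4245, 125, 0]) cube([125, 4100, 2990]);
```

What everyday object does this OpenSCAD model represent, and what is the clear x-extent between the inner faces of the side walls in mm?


A single room. The interior width is 4120 mm.

Four walls enclosing a rectangle with a door in the front wall — a room. Outside width 4370 minus two 125 mm walls gives 4120 mm.
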